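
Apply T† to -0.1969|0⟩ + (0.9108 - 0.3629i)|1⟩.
-0.1969|0⟩ + (0.3874 - 0.9006i)|1⟩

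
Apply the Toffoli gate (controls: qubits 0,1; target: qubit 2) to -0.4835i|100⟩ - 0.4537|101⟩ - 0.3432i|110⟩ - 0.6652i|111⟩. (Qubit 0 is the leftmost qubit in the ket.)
-0.4835i|100⟩ - 0.4537|101⟩ - 0.6652i|110⟩ - 0.3432i|111⟩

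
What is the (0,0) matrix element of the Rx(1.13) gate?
0.8446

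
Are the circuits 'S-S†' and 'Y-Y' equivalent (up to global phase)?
Yes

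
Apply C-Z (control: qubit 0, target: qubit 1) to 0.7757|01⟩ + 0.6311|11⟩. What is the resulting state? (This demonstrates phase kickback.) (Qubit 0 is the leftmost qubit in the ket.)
0.7757|01⟩ - 0.6311|11⟩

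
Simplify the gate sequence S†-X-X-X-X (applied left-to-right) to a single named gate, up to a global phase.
S†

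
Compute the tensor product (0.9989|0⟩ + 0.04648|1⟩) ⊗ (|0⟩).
0.9989|00⟩ + 0.04648|10⟩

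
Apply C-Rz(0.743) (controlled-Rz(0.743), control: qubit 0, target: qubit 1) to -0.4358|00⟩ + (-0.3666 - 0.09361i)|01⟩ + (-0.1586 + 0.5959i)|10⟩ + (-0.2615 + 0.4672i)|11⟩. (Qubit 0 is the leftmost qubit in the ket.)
-0.4358|00⟩ + (-0.3666 - 0.09361i)|01⟩ + (0.06854 + 0.6128i)|10⟩ + (-0.4133 + 0.3404i)|11⟩

C-Rz(0.743) leaves the control-|0⟩ kets |00⟩, |01⟩ unchanged and applies Rz(0.743) to qubit 1 on the control-|1⟩ pair (|10⟩, |11⟩).
Rz(0.743) = [[e^(−iθ/2), 0], [0, e^(iθ/2)]] with e^(±iθ/2) = cos(θ/2) ± i·sin(θ/2); θ = 0.743, cos(θ/2) ≈ 0.931784, sin(θ/2) ≈ 0.363014.
With a = amp(|10⟩) = (-0.1586 + 0.5959i) and b = amp(|11⟩) = (-0.2615 + 0.4672i):
new amp(|10⟩) = (0.931784 - 0.363014i)·a = (0.06854 + 0.6128i)
new amp(|11⟩) = (0.931784 + 0.363014i)·b = (-0.4133 + 0.3404i)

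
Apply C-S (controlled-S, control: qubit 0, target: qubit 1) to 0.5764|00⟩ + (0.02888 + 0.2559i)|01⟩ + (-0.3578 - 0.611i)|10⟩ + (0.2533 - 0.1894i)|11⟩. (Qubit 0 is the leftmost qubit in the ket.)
0.5764|00⟩ + (0.02888 + 0.2559i)|01⟩ + (-0.3578 - 0.611i)|10⟩ + (0.1894 + 0.2533i)|11⟩

C-S leaves the control-|0⟩ kets |00⟩, |01⟩ unchanged and applies S to qubit 1 on the control-|1⟩ pair (|10⟩, |11⟩).
S = [[1, 0], [0, i]].
With a = amp(|10⟩) = (-0.3578 - 0.611i) and b = amp(|11⟩) = (0.2533 - 0.1894i):
new amp(|10⟩) = (1)·a = (-0.3578 - 0.611i)
new amp(|11⟩) = (i)·b = (0.1894 + 0.2533i)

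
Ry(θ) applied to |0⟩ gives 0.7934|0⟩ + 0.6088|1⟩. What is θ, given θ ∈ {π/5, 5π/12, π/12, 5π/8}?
5π/12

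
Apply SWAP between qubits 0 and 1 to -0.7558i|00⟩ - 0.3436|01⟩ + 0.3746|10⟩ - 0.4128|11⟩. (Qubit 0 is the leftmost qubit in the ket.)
-0.7558i|00⟩ + 0.3746|01⟩ - 0.3436|10⟩ - 0.4128|11⟩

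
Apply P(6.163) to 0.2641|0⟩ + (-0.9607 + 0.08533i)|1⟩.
0.2641|0⟩ + (-0.9435 + 0.1999i)|1⟩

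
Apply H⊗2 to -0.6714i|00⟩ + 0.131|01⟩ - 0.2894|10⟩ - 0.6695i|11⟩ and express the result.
(-0.0792 - 0.6705i)|00⟩ + (-0.2102 - 0.00095i)|01⟩ + (0.2102 - 0.00095i)|10⟩ + (0.0792 - 0.6705i)|11⟩

H⊗2 gives amp(|y⟩) = (1/2) Σ_x (−1)^(x·y) amp(|x⟩), where x·y is the number of positions in which both x and y have a 1.
|00⟩: (-0.6714i + 0.131 - 0.2894 - 0.6695i)/2 = (-0.0792 - 0.6705i)
|01⟩: (-0.6714i - 0.131 - 0.2894 + 0.6695i)/2 = (-0.2102 - 0.00095i)
|10⟩: (-0.6714i + 0.131 + 0.2894 + 0.6695i)/2 = (0.2102 - 0.00095i)
|11⟩: (-0.6714i - 0.131 + 0.2894 - 0.6695i)/2 = (0.0792 - 0.6705i)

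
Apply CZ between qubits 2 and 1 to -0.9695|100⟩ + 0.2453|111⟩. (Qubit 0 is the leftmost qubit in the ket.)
-0.9695|100⟩ - 0.2453|111⟩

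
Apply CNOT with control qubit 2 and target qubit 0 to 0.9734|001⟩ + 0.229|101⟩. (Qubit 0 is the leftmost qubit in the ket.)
0.229|001⟩ + 0.9734|101⟩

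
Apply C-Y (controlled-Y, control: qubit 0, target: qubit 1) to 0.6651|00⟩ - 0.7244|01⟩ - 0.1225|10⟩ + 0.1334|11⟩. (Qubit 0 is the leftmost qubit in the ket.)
0.6651|00⟩ - 0.7244|01⟩ - 0.1334i|10⟩ - 0.1225i|11⟩

C-Y leaves the control-|0⟩ kets |00⟩, |01⟩ unchanged and applies Y to qubit 1 on the control-|1⟩ pair (|10⟩, |11⟩).
Y = [[0, -i], [i, 0]].
With a = amp(|10⟩) = -0.1225 and b = amp(|11⟩) = 0.1334:
new amp(|10⟩) = (-i)·b = -0.1334i
new amp(|11⟩) = (i)·a = -0.1225i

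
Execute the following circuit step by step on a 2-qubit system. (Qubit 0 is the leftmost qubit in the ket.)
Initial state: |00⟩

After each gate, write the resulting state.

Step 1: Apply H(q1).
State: 1/√2|00⟩ + 1/√2|01⟩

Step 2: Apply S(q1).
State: 1/√2|00⟩ + (1/√2)i|01⟩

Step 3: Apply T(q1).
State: 1/√2|00⟩ + (-1/2 + (1/2)i)|01⟩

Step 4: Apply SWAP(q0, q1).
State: 1/√2|00⟩ + (-1/2 + (1/2)i)|10⟩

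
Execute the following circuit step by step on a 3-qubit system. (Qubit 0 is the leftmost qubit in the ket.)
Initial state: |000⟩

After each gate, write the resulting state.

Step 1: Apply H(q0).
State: 1/√2|000⟩ + 1/√2|100⟩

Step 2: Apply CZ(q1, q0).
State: 1/√2|000⟩ + 1/√2|100⟩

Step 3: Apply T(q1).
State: 1/√2|000⟩ + 1/√2|100⟩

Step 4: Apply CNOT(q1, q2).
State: 1/√2|000⟩ + 1/√2|100⟩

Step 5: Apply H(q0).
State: |000⟩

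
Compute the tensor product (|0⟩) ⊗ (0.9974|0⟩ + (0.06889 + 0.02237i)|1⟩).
0.9974|00⟩ + (0.06889 + 0.02237i)|01⟩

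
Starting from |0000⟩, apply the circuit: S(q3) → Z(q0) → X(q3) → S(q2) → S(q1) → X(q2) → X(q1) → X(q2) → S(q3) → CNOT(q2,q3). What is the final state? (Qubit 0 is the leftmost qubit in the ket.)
i|0101⟩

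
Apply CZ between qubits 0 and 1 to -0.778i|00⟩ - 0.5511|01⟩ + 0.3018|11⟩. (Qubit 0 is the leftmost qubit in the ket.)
-0.778i|00⟩ - 0.5511|01⟩ - 0.3018|11⟩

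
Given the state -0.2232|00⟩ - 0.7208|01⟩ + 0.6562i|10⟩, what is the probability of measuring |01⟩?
0.5196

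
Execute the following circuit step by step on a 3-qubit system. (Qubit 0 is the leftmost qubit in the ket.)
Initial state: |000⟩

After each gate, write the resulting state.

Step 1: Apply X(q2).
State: |001⟩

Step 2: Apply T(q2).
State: (1/√2 + (1/√2)i)|001⟩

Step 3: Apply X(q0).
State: (1/√2 + (1/√2)i)|101⟩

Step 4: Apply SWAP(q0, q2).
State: (1/√2 + (1/√2)i)|101⟩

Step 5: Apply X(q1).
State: (1/√2 + (1/√2)i)|111⟩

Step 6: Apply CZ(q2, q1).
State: (-1/√2 - (1/√2)i)|111⟩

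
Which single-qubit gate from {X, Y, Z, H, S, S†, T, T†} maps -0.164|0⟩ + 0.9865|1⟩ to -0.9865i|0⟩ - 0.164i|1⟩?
Y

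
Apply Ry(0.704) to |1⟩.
-0.3448|0⟩ + 0.9387|1⟩

Ry(0.704) = [[cos(θ/2), −sin(θ/2)], [sin(θ/2), cos(θ/2)]]; θ = 0.704, cos(θ/2) ≈ 0.938685, sin(θ/2) ≈ 0.344776.
With a = amp(|0⟩) = 0 and b = amp(|1⟩) = 1:
new amp(|0⟩) = (0.938685)·a + (-0.344776)·b = -0.3448
new amp(|1⟩) = (0.344776)·a + (0.938685)·b = 0.9387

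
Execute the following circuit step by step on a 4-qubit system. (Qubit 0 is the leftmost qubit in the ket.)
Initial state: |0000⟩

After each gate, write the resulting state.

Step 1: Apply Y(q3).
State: i|0001⟩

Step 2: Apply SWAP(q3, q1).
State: i|0100⟩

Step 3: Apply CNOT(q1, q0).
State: i|1100⟩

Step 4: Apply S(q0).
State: -|1100⟩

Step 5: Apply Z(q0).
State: |1100⟩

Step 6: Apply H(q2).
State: 1/√2|1100⟩ + 1/√2|1110⟩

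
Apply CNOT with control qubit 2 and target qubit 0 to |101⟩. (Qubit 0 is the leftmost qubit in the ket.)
|001⟩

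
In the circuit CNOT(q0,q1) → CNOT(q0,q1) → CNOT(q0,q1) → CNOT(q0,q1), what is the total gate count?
4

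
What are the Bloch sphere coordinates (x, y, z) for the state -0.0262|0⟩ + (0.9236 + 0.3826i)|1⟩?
(-0.0484, -0.02005, -0.9987)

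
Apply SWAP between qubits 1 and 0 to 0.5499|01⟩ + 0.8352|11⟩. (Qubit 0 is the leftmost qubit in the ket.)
0.5499|10⟩ + 0.8352|11⟩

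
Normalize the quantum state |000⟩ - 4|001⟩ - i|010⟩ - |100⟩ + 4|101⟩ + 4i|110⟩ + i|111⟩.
0.1387|000⟩ - 0.5547|001⟩ - 0.1387i|010⟩ - 0.1387|100⟩ + 0.5547|101⟩ + 0.5547i|110⟩ + 0.1387i|111⟩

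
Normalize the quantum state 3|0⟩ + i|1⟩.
0.9487|0⟩ + 0.3162i|1⟩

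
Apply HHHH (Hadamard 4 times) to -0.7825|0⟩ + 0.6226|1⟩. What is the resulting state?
-0.7825|0⟩ + 0.6226|1⟩

H² = I, so an even number of Hadamards cancels: H^4 = I and the state is unchanged.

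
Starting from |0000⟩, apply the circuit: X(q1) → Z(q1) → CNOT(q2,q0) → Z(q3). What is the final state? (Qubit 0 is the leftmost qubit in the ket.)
-|0100⟩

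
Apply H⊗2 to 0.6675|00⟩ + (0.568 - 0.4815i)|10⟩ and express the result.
(0.6178 - 0.2408i)|00⟩ + (0.6178 - 0.2408i)|01⟩ + (0.04975 + 0.2408i)|10⟩ + (0.04975 + 0.2408i)|11⟩

H⊗2 gives amp(|y⟩) = (1/2) Σ_x (−1)^(x·y) amp(|x⟩), where x·y is the number of positions in which both x and y have a 1.
|00⟩: (0.6675 + (0.568 - 0.4815i))/2 = (0.6178 - 0.2408i)
|01⟩: (0.6675 + (0.568 - 0.4815i))/2 = (0.6178 - 0.2408i)
|10⟩: (0.6675 - (0.568 - 0.4815i))/2 = (0.04975 + 0.2408i)
|11⟩: (0.6675 - (0.568 - 0.4815i))/2 = (0.04975 + 0.2408i)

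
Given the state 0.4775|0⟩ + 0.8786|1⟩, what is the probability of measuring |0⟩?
0.228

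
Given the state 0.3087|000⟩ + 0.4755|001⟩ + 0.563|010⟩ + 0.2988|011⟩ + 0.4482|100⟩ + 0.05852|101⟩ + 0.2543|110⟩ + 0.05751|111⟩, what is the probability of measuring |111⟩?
0.003307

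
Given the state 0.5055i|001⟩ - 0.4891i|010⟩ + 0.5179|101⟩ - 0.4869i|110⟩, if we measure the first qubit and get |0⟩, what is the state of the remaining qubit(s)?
0.7187i|01⟩ - 0.6954i|10⟩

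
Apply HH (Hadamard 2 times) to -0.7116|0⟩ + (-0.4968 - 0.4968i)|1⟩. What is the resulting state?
-0.7116|0⟩ + (-0.4968 - 0.4968i)|1⟩

H² = I, so an even number of Hadamards cancels: H^2 = I and the state is unchanged.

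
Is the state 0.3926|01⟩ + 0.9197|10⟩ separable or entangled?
Entangled

Writing the state as a|00⟩ + b|01⟩ + c|10⟩ + d|11⟩, it is a product state iff ad − bc = 0.
Here (a, b, c, d) = (0, 0.3926, 0.9197, 0): ad − bc = (0)(0) − (0.3926)(0.9197) = -0.3611 ≠ 0, so the state is entangled.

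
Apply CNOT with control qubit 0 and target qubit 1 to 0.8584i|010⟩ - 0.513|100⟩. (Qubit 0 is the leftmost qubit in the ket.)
0.8584i|010⟩ - 0.513|110⟩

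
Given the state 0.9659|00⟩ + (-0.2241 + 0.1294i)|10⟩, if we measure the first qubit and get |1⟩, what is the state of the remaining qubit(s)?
(-0.866 + 0.5i)|0⟩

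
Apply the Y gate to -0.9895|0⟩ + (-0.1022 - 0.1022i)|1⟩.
(-0.1022 + 0.1022i)|0⟩ - 0.9895i|1⟩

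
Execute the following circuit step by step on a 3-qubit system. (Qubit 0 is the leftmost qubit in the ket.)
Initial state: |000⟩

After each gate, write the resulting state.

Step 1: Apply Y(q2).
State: i|001⟩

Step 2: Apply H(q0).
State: (1/√2)i|001⟩ + (1/√2)i|101⟩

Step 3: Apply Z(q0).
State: (1/√2)i|001⟩ - (1/√2)i|101⟩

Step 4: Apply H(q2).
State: (1/2)i|000⟩ - (1/2)i|001⟩ - (1/2)i|100⟩ + (1/2)i|101⟩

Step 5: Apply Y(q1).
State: -1/2|010⟩ + 1/2|011⟩ + 1/2|110⟩ - 1/2|111⟩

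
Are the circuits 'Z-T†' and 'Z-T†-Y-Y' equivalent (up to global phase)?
Yes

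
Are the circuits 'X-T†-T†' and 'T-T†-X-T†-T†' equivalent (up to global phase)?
Yes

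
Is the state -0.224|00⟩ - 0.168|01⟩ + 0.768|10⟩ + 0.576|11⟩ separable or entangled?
Separable

Writing the state as a|00⟩ + b|01⟩ + c|10⟩ + d|11⟩, it is a product state iff ad − bc = 0.
Here (a, b, c, d) = (-0.224, -0.168, 0.768, 0.576): ad − bc = (-0.224)(0.576) − (-0.168)(0.768) = 0, so the state is separable.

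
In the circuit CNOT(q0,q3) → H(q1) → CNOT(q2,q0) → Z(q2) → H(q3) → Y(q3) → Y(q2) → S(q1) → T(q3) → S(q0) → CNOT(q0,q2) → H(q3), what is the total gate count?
12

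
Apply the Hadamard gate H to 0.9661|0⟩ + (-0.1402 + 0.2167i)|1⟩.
(0.584 + 0.1532i)|0⟩ + (0.7823 - 0.1532i)|1⟩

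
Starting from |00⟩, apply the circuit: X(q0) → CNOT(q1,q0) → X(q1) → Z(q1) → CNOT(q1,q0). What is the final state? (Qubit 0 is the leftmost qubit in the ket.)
-|01⟩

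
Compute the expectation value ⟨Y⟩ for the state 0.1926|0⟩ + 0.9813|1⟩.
0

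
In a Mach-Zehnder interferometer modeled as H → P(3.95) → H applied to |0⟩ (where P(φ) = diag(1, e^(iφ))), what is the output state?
(0.1547 - 0.3616i)|0⟩ + (0.8453 + 0.3616i)|1⟩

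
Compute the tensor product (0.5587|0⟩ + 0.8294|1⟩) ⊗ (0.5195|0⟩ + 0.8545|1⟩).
0.2902|00⟩ + 0.4774|01⟩ + 0.4309|10⟩ + 0.7087|11⟩

amp(|b₁b₂…⟩) = product of the factor amplitudes for bits b₁, b₂, …; only kets whose every factor amplitude is nonzero survive.
|00⟩: (0.5587)(0.5195) = 0.2902
|01⟩: (0.5587)(0.8545) = 0.4774
|10⟩: (0.8294)(0.5195) = 0.4309
|11⟩: (0.8294)(0.8545) = 0.7087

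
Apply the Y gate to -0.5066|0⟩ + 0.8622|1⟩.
-0.8622i|0⟩ - 0.5066i|1⟩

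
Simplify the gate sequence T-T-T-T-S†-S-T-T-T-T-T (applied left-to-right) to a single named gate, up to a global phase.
T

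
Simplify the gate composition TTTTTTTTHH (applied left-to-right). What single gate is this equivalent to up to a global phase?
I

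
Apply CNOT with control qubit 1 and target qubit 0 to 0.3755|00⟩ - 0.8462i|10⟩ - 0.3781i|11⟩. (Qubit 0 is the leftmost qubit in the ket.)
0.3755|00⟩ - 0.3781i|01⟩ - 0.8462i|10⟩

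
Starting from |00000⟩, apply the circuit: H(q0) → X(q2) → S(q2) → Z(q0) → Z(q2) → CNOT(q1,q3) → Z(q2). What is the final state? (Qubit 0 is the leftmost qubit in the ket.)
(1/√2)i|00100⟩ - (1/√2)i|10100⟩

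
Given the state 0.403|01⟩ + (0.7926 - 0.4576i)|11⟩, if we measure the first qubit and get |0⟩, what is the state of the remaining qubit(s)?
|1⟩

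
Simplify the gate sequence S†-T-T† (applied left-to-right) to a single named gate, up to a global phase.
S†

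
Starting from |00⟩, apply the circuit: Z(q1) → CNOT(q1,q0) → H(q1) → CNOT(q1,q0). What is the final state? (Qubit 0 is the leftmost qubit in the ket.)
1/√2|00⟩ + 1/√2|11⟩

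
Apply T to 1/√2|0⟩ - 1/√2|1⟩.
1/√2|0⟩ + (-1/2 - (1/2)i)|1⟩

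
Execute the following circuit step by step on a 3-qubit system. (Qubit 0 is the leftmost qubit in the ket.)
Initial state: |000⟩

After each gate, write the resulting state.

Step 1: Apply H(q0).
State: 1/√2|000⟩ + 1/√2|100⟩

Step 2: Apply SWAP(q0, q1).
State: 1/√2|000⟩ + 1/√2|010⟩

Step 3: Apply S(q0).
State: 1/√2|000⟩ + 1/√2|010⟩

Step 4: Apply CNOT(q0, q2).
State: 1/√2|000⟩ + 1/√2|010⟩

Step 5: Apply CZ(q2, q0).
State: 1/√2|000⟩ + 1/√2|010⟩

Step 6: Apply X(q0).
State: 1/√2|100⟩ + 1/√2|110⟩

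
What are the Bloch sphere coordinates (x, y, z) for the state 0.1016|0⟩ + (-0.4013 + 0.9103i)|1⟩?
(-0.08154, 0.185, -0.9794)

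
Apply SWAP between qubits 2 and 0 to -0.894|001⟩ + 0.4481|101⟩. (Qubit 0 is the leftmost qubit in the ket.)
-0.894|100⟩ + 0.4481|101⟩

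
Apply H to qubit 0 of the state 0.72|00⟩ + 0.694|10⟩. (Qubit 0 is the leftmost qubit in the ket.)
0.9998|00⟩ + 0.01838|10⟩

H on qubit 0 mixes each pair of kets that differ only in qubit 0: amplitudes (a, b) of (|…0…⟩, |…1…⟩) become ((a + b)/√2, (a − b)/√2). Kets absent from the input have amplitude 0.
(|00⟩, |10⟩): (a, b) = (0.72, 0.694) → (0.9998, 0.01838)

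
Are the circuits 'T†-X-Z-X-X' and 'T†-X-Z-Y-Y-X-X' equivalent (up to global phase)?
Yes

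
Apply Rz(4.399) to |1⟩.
(-0.5881 + 0.8088i)|1⟩

Rz(4.399) = [[e^(−iθ/2), 0], [0, e^(iθ/2)]] with e^(±iθ/2) = cos(θ/2) ± i·sin(θ/2); θ = 4.399, cos(θ/2) ≈ -0.588097, sin(θ/2) ≈ 0.808791.
With a = amp(|0⟩) = 0 and b = amp(|1⟩) = 1:
new amp(|0⟩) = (-0.588097 - 0.808791i)·a = 0
new amp(|1⟩) = (-0.588097 + 0.808791i)·b = (-0.5881 + 0.8088i)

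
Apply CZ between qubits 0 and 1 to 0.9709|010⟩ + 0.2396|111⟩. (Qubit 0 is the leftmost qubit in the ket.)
0.9709|010⟩ - 0.2396|111⟩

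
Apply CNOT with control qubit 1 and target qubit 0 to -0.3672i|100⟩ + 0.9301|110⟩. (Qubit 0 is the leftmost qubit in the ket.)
0.9301|010⟩ - 0.3672i|100⟩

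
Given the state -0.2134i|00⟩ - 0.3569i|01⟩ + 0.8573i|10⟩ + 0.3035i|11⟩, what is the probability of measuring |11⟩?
0.09211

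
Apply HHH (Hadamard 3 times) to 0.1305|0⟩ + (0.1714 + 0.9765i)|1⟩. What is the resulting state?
(0.2135 + 0.6905i)|0⟩ + (-0.02892 - 0.6905i)|1⟩

H² = I, so H^3 = H: a single Hadamard. With (a, b) = (0.1305, (0.1714 + 0.9765i)), H gives ((a + b)/√2, (a − b)/√2) = ((0.2135 + 0.6905i), (-0.02892 - 0.6905i)).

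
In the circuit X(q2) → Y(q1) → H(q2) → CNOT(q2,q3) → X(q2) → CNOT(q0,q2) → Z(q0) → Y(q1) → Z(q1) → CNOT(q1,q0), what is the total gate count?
10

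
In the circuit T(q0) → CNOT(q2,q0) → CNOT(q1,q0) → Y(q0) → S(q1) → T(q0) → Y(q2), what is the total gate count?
7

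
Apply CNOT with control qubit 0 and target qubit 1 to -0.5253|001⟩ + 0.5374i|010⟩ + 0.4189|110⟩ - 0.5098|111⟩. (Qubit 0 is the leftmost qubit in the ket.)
-0.5253|001⟩ + 0.5374i|010⟩ + 0.4189|100⟩ - 0.5098|101⟩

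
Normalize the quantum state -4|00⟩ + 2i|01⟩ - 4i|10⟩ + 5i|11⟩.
-0.5121|00⟩ + 0.2561i|01⟩ - 0.5121i|10⟩ + 0.6402i|11⟩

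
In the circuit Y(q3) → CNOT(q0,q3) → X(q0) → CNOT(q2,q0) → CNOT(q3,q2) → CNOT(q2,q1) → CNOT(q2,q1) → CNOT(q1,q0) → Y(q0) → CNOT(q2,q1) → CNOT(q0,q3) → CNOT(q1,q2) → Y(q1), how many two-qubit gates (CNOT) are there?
9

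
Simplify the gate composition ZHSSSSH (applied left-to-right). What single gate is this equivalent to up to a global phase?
Z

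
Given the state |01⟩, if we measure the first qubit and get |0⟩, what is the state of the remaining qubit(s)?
|1⟩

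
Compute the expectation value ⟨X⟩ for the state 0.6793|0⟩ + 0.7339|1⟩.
0.9971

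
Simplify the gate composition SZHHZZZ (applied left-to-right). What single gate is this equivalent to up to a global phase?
S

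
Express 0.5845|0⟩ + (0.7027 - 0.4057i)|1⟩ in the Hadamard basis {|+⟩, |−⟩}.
(0.9102 - 0.2869i)|+⟩ + (-0.08358 + 0.2869i)|−⟩

With |ψ⟩ = α|0⟩ + β|1⟩, the Hadamard-basis coefficients are ⟨+|ψ⟩ = (α + β)/√2 and ⟨−|ψ⟩ = (α − β)/√2.
Here α = 0.5845, β = (0.7027 - 0.4057i): (α + β)/√2 = (0.9102 - 0.2869i), (α − β)/√2 = (-0.08358 + 0.2869i).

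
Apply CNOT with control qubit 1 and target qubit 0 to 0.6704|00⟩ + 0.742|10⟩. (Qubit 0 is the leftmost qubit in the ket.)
0.6704|00⟩ + 0.742|10⟩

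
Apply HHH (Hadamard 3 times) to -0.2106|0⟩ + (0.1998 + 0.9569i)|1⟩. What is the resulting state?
(-0.007637 + 0.6766i)|0⟩ + (-0.2902 - 0.6766i)|1⟩

H² = I, so H^3 = H: a single Hadamard. With (a, b) = (-0.2106, (0.1998 + 0.9569i)), H gives ((a + b)/√2, (a − b)/√2) = ((-0.007637 + 0.6766i), (-0.2902 - 0.6766i)).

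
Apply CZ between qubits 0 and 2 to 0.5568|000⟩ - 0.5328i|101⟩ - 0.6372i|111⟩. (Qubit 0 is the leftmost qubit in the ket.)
0.5568|000⟩ + 0.5328i|101⟩ + 0.6372i|111⟩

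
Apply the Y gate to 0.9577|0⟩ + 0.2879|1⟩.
-0.2879i|0⟩ + 0.9577i|1⟩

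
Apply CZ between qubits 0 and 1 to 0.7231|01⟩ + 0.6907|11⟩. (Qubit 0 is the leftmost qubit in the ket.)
0.7231|01⟩ - 0.6907|11⟩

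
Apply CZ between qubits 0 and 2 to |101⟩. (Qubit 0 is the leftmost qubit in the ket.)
-|101⟩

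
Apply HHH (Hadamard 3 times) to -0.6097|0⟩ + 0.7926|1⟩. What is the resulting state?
0.1293|0⟩ - 0.9916|1⟩

H² = I, so H^3 = H: a single Hadamard. With (a, b) = (-0.6097, 0.7926), H gives ((a + b)/√2, (a − b)/√2) = (0.1293, -0.9916).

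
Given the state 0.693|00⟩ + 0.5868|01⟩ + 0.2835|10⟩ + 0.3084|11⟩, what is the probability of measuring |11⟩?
0.09511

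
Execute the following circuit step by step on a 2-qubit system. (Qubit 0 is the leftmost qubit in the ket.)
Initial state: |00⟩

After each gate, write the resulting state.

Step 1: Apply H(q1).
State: 1/√2|00⟩ + 1/√2|01⟩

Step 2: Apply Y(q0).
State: (1/√2)i|10⟩ + (1/√2)i|11⟩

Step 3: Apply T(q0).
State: (-1/2 + (1/2)i)|10⟩ + (-1/2 + (1/2)i)|11⟩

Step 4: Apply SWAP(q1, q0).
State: (-1/2 + (1/2)i)|01⟩ + (-1/2 + (1/2)i)|11⟩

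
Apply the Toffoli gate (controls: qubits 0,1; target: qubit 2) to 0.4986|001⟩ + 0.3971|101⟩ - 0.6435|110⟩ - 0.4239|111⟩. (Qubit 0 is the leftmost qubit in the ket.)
0.4986|001⟩ + 0.3971|101⟩ - 0.4239|110⟩ - 0.6435|111⟩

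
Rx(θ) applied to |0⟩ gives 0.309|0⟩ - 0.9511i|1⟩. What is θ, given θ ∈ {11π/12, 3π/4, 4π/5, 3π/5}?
4π/5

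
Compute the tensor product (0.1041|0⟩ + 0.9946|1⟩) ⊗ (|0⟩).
0.1041|00⟩ + 0.9946|10⟩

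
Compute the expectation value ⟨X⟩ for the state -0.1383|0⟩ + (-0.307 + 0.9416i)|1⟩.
0.08492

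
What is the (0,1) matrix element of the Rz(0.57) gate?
0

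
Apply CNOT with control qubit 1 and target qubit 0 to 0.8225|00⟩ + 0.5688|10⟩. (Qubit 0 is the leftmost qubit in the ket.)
0.8225|00⟩ + 0.5688|10⟩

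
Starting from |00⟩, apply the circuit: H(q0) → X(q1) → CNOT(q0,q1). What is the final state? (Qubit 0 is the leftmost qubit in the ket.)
1/√2|01⟩ + 1/√2|10⟩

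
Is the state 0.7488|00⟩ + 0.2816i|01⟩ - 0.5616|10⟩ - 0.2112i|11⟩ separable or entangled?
Separable

Writing the state as a|00⟩ + b|01⟩ + c|10⟩ + d|11⟩, it is a product state iff ad − bc = 0.
Here (a, b, c, d) = (0.7488, 0.2816i, -0.5616, -0.2112i): ad − bc = (0.7488)(-0.2112i) − (0.2816i)(-0.5616) = 0, so the state is separable.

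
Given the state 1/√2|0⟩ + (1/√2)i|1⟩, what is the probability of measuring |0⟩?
1/2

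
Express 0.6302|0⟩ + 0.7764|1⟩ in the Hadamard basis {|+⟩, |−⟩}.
0.9946|+⟩ - 0.1034|−⟩

With |ψ⟩ = α|0⟩ + β|1⟩, the Hadamard-basis coefficients are ⟨+|ψ⟩ = (α + β)/√2 and ⟨−|ψ⟩ = (α − β)/√2.
Here α = 0.6302, β = 0.7764: (α + β)/√2 = 0.9946, (α − β)/√2 = -0.1034.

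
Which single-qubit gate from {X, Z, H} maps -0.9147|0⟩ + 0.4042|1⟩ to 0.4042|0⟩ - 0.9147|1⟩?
X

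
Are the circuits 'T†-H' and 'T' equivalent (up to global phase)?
No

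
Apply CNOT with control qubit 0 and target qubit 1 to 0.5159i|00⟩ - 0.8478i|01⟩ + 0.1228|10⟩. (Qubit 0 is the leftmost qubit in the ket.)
0.5159i|00⟩ - 0.8478i|01⟩ + 0.1228|11⟩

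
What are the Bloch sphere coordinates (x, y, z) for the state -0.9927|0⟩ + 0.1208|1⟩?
(-0.2398, 0, 0.9709)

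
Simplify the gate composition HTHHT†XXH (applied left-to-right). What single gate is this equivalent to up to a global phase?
I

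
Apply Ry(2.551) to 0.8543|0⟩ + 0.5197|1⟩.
-0.2486|0⟩ + 0.9686|1⟩

Ry(2.551) = [[cos(θ/2), −sin(θ/2)], [sin(θ/2), cos(θ/2)]]; θ = 2.551, cos(θ/2) ≈ 0.291023, sin(θ/2) ≈ 0.956716.
With a = amp(|0⟩) = 0.8543 and b = amp(|1⟩) = 0.5197:
new amp(|0⟩) = (0.291023)·a + (-0.956716)·b = -0.2486
new amp(|1⟩) = (0.956716)·a + (0.291023)·b = 0.9686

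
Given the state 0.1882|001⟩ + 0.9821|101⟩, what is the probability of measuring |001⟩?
0.03542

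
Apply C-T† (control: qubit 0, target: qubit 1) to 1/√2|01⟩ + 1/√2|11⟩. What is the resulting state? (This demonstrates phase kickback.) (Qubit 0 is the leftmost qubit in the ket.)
1/√2|01⟩ + (1/2 - (1/2)i)|11⟩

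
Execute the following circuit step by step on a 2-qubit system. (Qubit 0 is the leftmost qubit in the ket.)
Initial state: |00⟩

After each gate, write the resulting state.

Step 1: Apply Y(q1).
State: i|01⟩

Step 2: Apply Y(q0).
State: -|11⟩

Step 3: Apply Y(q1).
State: i|10⟩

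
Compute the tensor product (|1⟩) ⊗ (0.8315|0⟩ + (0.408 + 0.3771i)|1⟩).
0.8315|10⟩ + (0.408 + 0.3771i)|11⟩

amp(|b₁b₂…⟩) = product of the factor amplitudes for bits b₁, b₂, …; only kets whose every factor amplitude is nonzero survive.
|10⟩: (1)(0.8315) = 0.8315
|11⟩: (1)(0.408 + 0.3771i) = (0.408 + 0.3771i)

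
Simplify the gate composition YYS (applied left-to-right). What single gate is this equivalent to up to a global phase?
S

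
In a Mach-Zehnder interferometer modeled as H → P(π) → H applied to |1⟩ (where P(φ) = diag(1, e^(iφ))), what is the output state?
|0⟩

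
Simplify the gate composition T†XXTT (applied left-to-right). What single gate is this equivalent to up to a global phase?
T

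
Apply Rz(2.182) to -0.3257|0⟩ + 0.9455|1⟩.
(-0.1503 + 0.2889i)|0⟩ + (0.4364 + 0.8387i)|1⟩

Rz(2.182) = [[e^(−iθ/2), 0], [0, e^(iθ/2)]] with e^(±iθ/2) = cos(θ/2) ± i·sin(θ/2); θ = 2.182, cos(θ/2) ≈ 0.461599, sin(θ/2) ≈ 0.887089.
With a = amp(|0⟩) = -0.3257 and b = amp(|1⟩) = 0.9455:
new amp(|0⟩) = (0.461599 - 0.887089i)·a = (-0.1503 + 0.2889i)
new amp(|1⟩) = (0.461599 + 0.887089i)·b = (0.4364 + 0.8387i)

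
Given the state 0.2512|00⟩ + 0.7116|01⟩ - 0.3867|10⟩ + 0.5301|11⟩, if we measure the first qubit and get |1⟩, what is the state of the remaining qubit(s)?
-0.5893|0⟩ + 0.8079|1⟩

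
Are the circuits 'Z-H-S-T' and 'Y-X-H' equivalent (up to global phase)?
No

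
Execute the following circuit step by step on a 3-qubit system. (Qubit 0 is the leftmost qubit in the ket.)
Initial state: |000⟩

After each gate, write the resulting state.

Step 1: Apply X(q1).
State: |010⟩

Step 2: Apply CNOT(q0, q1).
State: |010⟩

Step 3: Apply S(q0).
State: |010⟩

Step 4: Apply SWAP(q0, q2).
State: |010⟩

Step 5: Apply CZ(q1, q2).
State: |010⟩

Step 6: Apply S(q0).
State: |010⟩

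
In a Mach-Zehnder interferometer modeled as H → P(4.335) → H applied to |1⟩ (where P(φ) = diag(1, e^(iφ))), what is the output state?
(0.6842 + 0.4648i)|0⟩ + (0.3158 - 0.4648i)|1⟩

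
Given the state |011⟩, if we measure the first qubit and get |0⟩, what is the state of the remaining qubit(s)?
|11⟩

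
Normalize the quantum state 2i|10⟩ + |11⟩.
0.8944i|10⟩ + 1/√5|11⟩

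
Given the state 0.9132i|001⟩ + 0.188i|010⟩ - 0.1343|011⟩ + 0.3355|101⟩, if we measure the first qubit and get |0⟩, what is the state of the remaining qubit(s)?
0.9695i|01⟩ + 0.1996i|10⟩ - 0.1426|11⟩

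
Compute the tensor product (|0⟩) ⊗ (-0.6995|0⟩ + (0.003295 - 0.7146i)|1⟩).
-0.6995|00⟩ + (0.003295 - 0.7146i)|01⟩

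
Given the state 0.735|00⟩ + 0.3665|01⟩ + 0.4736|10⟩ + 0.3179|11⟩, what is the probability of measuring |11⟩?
0.1011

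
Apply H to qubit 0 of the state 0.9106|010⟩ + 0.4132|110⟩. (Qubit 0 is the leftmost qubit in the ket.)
0.9361|010⟩ + 0.3517|110⟩

H on qubit 0 mixes each pair of kets that differ only in qubit 0: amplitudes (a, b) of (|…0…⟩, |…1…⟩) become ((a + b)/√2, (a − b)/√2). Kets absent from the input have amplitude 0.
(|010⟩, |110⟩): (a, b) = (0.9106, 0.4132) → (0.9361, 0.3517)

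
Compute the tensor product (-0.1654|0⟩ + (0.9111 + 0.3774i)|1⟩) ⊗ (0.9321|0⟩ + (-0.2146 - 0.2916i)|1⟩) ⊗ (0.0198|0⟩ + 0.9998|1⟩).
-0.003053|000⟩ - 0.1541|001⟩ + (0.0007028 + 0.000955i)|010⟩ + (0.03549 + 0.04822i)|011⟩ + (0.01681 + 0.006965i)|100⟩ + (0.8491 + 0.3517i)|101⟩ + (-0.001692 - 0.006864i)|110⟩ + (-0.08546 - 0.3466i)|111⟩

amp(|b₁b₂…⟩) = product of the factor amplitudes for bits b₁, b₂, …; only kets whose every factor amplitude is nonzero survive.
|000⟩: (-0.1654)(0.9321)(0.0198) = -0.003053
|001⟩: (-0.1654)(0.9321)(0.9998) = -0.1541
|010⟩: (-0.1654)(-0.2146 - 0.2916i)(0.0198) = (0.0007028 + 0.000955i)
|011⟩: (-0.1654)(-0.2146 - 0.2916i)(0.9998) = (0.03549 + 0.04822i)
|100⟩: (0.9111 + 0.3774i)(0.9321)(0.0198) = (0.01681 + 0.006965i)
|101⟩: (0.9111 + 0.3774i)(0.9321)(0.9998) = (0.8491 + 0.3517i)
|110⟩: (0.9111 + 0.3774i)(-0.2146 - 0.2916i)(0.0198) = (-0.001692 - 0.006864i)
|111⟩: (0.9111 + 0.3774i)(-0.2146 - 0.2916i)(0.9998) = (-0.08546 - 0.3466i)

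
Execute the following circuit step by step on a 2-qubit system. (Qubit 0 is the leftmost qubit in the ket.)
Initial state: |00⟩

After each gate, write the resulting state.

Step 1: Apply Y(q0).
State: i|10⟩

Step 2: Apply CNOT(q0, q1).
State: i|11⟩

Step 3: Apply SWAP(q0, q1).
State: i|11⟩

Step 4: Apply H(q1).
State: (1/√2)i|10⟩ - (1/√2)i|11⟩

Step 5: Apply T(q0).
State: (-1/2 + (1/2)i)|10⟩ + (1/2 - (1/2)i)|11⟩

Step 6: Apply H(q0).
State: (-1/√8 + (1/√8)i)|00⟩ + (1/√8 - (1/√8)i)|01⟩ + (1/√8 - (1/√8)i)|10⟩ + (-1/√8 + (1/√8)i)|11⟩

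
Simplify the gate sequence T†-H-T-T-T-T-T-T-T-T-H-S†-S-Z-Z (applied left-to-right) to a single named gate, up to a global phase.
T†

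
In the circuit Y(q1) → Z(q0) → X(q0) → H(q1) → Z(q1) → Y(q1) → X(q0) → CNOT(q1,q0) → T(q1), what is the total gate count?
9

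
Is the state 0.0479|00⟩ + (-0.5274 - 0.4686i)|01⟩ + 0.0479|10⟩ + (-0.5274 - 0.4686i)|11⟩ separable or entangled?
Separable

Writing the state as a|00⟩ + b|01⟩ + c|10⟩ + d|11⟩, it is a product state iff ad − bc = 0.
Here (a, b, c, d) = (0.0479, (-0.5274 - 0.4686i), 0.0479, (-0.5274 - 0.4686i)): ad − bc = (0.0479)(-0.5274 - 0.4686i) − (-0.5274 - 0.4686i)(0.0479) = 0, so the state is separable.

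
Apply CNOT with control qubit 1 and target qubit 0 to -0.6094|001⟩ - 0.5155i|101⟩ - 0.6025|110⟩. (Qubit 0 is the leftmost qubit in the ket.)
-0.6094|001⟩ - 0.6025|010⟩ - 0.5155i|101⟩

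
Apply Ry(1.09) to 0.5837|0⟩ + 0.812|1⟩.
0.07818|0⟩ + 0.997|1⟩

Ry(1.09) = [[cos(θ/2), −sin(θ/2)], [sin(θ/2), cos(θ/2)]]; θ = 1.09, cos(θ/2) ≈ 0.855127, sin(θ/2) ≈ 0.518418.
With a = amp(|0⟩) = 0.5837 and b = amp(|1⟩) = 0.812:
new amp(|0⟩) = (0.855127)·a + (-0.518418)·b = 0.07818
new amp(|1⟩) = (0.518418)·a + (0.855127)·b = 0.997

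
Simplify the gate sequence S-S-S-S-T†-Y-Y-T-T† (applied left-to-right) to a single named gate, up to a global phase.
T†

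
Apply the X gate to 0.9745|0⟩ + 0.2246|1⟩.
0.2246|0⟩ + 0.9745|1⟩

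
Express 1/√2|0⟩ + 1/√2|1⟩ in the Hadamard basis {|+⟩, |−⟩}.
|+⟩

With |ψ⟩ = α|0⟩ + β|1⟩, the Hadamard-basis coefficients are ⟨+|ψ⟩ = (α + β)/√2 and ⟨−|ψ⟩ = (α − β)/√2.
Here α = 1/√2, β = 1/√2: (α + β)/√2 = 1, (α − β)/√2 = 0.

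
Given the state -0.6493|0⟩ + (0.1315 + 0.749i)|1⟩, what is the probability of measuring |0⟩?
0.4216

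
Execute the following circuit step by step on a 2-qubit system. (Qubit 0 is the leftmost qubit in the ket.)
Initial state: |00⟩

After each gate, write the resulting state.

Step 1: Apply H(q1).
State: 1/√2|00⟩ + 1/√2|01⟩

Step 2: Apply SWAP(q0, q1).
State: 1/√2|00⟩ + 1/√2|10⟩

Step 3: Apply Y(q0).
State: -(1/√2)i|00⟩ + (1/√2)i|10⟩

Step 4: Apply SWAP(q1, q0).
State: -(1/√2)i|00⟩ + (1/√2)i|01⟩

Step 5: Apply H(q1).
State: -i|01⟩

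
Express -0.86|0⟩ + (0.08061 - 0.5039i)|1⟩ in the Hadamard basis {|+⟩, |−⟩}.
(-0.5511 - 0.3563i)|+⟩ + (-0.6651 + 0.3563i)|−⟩

With |ψ⟩ = α|0⟩ + β|1⟩, the Hadamard-basis coefficients are ⟨+|ψ⟩ = (α + β)/√2 and ⟨−|ψ⟩ = (α − β)/√2.
Here α = -0.86, β = (0.08061 - 0.5039i): (α + β)/√2 = (-0.5511 - 0.3563i), (α − β)/√2 = (-0.6651 + 0.3563i).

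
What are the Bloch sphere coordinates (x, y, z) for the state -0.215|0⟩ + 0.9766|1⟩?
(-0.4199, 0, -0.9075)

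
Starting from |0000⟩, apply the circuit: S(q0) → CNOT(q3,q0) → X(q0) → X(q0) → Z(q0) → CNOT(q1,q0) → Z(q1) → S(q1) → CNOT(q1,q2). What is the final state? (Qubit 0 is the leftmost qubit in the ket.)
|0000⟩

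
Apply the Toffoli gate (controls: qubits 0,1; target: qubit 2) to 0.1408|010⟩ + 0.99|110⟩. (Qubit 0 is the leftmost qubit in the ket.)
0.1408|010⟩ + 0.99|111⟩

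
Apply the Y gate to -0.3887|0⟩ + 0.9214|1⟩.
-0.9214i|0⟩ - 0.3887i|1⟩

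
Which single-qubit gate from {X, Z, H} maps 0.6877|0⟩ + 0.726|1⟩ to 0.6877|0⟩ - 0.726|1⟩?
Z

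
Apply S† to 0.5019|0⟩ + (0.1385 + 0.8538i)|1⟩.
0.5019|0⟩ + (0.8538 - 0.1385i)|1⟩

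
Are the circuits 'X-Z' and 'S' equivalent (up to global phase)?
No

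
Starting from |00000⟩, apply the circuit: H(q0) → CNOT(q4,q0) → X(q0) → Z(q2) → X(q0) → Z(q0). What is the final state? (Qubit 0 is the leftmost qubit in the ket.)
1/√2|00000⟩ - 1/√2|10000⟩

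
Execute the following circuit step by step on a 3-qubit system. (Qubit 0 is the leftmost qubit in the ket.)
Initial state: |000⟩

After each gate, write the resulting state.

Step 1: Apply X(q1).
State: |010⟩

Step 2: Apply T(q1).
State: (1/√2 + (1/√2)i)|010⟩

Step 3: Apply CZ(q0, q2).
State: (1/√2 + (1/√2)i)|010⟩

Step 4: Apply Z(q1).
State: (-1/√2 - (1/√2)i)|010⟩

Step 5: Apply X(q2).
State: (-1/√2 - (1/√2)i)|011⟩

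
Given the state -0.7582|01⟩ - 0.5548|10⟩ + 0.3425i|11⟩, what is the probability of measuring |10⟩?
0.3078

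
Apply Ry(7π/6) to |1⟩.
-0.9659|0⟩ - 0.2588|1⟩

Ry(7π/6) = [[cos(θ/2), −sin(θ/2)], [sin(θ/2), cos(θ/2)]]; θ = 7π/6, cos(θ/2) ≈ -0.258819, sin(θ/2) ≈ 0.965926.
With a = amp(|0⟩) = 0 and b = amp(|1⟩) = 1:
new amp(|0⟩) = (-0.258819)·a + (-0.965926)·b = -0.9659
new amp(|1⟩) = (0.965926)·a + (-0.258819)·b = -0.2588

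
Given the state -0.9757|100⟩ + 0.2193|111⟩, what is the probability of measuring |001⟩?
0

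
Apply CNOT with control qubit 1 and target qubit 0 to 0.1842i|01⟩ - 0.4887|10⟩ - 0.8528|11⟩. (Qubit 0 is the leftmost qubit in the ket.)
-0.8528|01⟩ - 0.4887|10⟩ + 0.1842i|11⟩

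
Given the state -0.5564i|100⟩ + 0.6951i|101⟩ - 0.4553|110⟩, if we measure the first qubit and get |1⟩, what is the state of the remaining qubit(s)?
-0.5564i|00⟩ + 0.6951i|01⟩ - 0.4553|10⟩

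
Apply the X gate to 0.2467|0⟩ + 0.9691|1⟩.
0.9691|0⟩ + 0.2467|1⟩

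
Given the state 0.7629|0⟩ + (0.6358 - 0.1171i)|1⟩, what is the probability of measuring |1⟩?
0.418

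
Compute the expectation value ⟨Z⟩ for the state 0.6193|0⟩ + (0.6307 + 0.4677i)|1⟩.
-0.233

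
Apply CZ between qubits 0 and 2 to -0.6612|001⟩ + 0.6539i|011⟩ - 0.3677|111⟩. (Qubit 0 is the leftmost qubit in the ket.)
-0.6612|001⟩ + 0.6539i|011⟩ + 0.3677|111⟩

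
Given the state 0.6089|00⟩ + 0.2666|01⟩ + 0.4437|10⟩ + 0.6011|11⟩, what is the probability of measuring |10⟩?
0.1969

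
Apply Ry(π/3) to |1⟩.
-1/2|0⟩ + 0.866|1⟩

Ry(π/3) = [[cos(θ/2), −sin(θ/2)], [sin(θ/2), cos(θ/2)]]; θ = π/3, cos(θ/2) ≈ 0.866025, sin(θ/2) ≈ 0.5.
With a = amp(|0⟩) = 0 and b = amp(|1⟩) = 1:
new amp(|0⟩) = (0.866025)·a + (-0.5)·b = -1/2
new amp(|1⟩) = (0.5)·a + (0.866025)·b = 0.866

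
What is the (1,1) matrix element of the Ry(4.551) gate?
-0.6478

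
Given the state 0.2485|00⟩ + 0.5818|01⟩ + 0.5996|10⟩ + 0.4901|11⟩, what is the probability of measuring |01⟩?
0.3385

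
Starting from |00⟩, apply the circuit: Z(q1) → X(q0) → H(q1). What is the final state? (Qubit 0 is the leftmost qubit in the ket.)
1/√2|10⟩ + 1/√2|11⟩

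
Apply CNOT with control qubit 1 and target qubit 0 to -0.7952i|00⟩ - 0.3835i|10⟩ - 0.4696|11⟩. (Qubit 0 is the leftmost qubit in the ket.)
-0.7952i|00⟩ - 0.4696|01⟩ - 0.3835i|10⟩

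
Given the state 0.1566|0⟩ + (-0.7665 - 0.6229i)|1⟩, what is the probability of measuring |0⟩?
0.02452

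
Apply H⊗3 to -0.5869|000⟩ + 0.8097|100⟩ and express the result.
0.07877|000⟩ + 0.07877|001⟩ + 0.07877|010⟩ + 0.07877|011⟩ - 0.4938|100⟩ - 0.4938|101⟩ - 0.4938|110⟩ - 0.4938|111⟩

H⊗3 gives amp(|y⟩) = (1/2√2) Σ_x (−1)^(x·y) amp(|x⟩), where x·y is the number of positions in which both x and y have a 1.
|000⟩: (-0.5869 + 0.8097)/(2√2) = 0.07877
|001⟩: (-0.5869 + 0.8097)/(2√2) = 0.07877
|010⟩: (-0.5869 + 0.8097)/(2√2) = 0.07877
|011⟩: (-0.5869 + 0.8097)/(2√2) = 0.07877
|100⟩: (-0.5869 - 0.8097)/(2√2) = -0.4938
|101⟩: (-0.5869 - 0.8097)/(2√2) = -0.4938
|110⟩: (-0.5869 - 0.8097)/(2√2) = -0.4938
|111⟩: (-0.5869 - 0.8097)/(2√2) = -0.4938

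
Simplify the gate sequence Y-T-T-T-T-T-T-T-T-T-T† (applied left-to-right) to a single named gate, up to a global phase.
Y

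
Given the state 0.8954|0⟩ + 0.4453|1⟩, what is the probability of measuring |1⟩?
0.1983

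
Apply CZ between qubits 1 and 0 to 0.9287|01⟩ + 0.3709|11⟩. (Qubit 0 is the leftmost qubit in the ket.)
0.9287|01⟩ - 0.3709|11⟩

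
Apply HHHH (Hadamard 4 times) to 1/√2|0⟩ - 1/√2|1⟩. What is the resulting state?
1/√2|0⟩ - 1/√2|1⟩

H² = I, so an even number of Hadamards cancels: H^4 = I and the state is unchanged.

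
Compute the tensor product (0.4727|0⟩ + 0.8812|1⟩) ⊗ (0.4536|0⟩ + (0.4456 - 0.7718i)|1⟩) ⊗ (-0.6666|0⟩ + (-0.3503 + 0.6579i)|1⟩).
-0.1429|000⟩ + (-0.07511 + 0.1411i)|001⟩ + (-0.1404 + 0.2432i)|010⟩ + (0.1662 + 0.2664i)|011⟩ - 0.2664|100⟩ + (-0.14 + 0.263i)|101⟩ + (-0.2617 + 0.4534i)|110⟩ + (0.3099 + 0.4966i)|111⟩

amp(|b₁b₂…⟩) = product of the factor amplitudes for bits b₁, b₂, …; only kets whose every factor amplitude is nonzero survive.
|000⟩: (0.4727)(0.4536)(-0.6666) = -0.1429
|001⟩: (0.4727)(0.4536)(-0.3503 + 0.6579i) = (-0.07511 + 0.1411i)
|010⟩: (0.4727)(0.4456 - 0.7718i)(-0.6666) = (-0.1404 + 0.2432i)
|011⟩: (0.4727)(0.4456 - 0.7718i)(-0.3503 + 0.6579i) = (0.1662 + 0.2664i)
|100⟩: (0.8812)(0.4536)(-0.6666) = -0.2664
|101⟩: (0.8812)(0.4536)(-0.3503 + 0.6579i) = (-0.14 + 0.263i)
|110⟩: (0.8812)(0.4456 - 0.7718i)(-0.6666) = (-0.2617 + 0.4534i)
|111⟩: (0.8812)(0.4456 - 0.7718i)(-0.3503 + 0.6579i) = (0.3099 + 0.4966i)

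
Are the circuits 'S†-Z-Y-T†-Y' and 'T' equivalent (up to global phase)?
No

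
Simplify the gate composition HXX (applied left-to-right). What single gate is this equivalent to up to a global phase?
H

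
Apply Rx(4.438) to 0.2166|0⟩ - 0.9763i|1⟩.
-0.9091|0⟩ + 0.4168i|1⟩

Rx(4.438) = [[cos(θ/2), −i·sin(θ/2)], [−i·sin(θ/2), cos(θ/2)]]; θ = 4.438, cos(θ/2) ≈ -0.603755, sin(θ/2) ≈ 0.79717.
With a = amp(|0⟩) = 0.2166 and b = amp(|1⟩) = -0.9763i:
new amp(|0⟩) = (-0.603755)·a + (-0.79717i)·b = -0.9091
new amp(|1⟩) = (-0.79717i)·a + (-0.603755)·b = 0.4168i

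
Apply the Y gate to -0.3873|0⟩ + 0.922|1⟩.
-0.922i|0⟩ - 0.3873i|1⟩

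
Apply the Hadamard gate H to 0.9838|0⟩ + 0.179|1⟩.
0.8222|0⟩ + 0.5691|1⟩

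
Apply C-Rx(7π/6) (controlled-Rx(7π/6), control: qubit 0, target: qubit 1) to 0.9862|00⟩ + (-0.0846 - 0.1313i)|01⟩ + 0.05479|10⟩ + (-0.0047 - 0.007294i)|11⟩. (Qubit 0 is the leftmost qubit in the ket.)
0.9862|00⟩ + (-0.0846 - 0.1313i)|01⟩ + (-0.02123 + 0.00454i)|10⟩ + (0.001216 - 0.05104i)|11⟩

C-Rx(7π/6) leaves the control-|0⟩ kets |00⟩, |01⟩ unchanged and applies Rx(7π/6) to qubit 1 on the control-|1⟩ pair (|10⟩, |11⟩).
Rx(7π/6) = [[cos(θ/2), −i·sin(θ/2)], [−i·sin(θ/2), cos(θ/2)]]; θ = 7π/6, cos(θ/2) ≈ -0.258819, sin(θ/2) ≈ 0.965926.
With a = amp(|10⟩) = 0.05479 and b = amp(|11⟩) = (-0.0047 - 0.007294i):
new amp(|10⟩) = (-0.258819)·a + (-0.965926i)·b = (-0.02123 + 0.00454i)
new amp(|11⟩) = (-0.965926i)·a + (-0.258819)·b = (0.001216 - 0.05104i)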